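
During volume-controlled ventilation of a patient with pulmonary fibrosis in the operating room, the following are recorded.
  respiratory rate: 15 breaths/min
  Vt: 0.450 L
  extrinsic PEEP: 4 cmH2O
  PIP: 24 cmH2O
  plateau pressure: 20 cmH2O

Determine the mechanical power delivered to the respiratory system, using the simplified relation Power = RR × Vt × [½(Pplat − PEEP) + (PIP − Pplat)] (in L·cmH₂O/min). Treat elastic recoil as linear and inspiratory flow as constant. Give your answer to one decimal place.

81.0

Per-breath work = Vt × [½(Pplat−PEEP) + (PIP−Pplat)] = 0.450 × [0.5×16.0 + 4.0] = 0.450 × 12.0 = 5.4 L·cmH2O.
Power = 15 × 5.4 = 81.0 L·cmH2O/min.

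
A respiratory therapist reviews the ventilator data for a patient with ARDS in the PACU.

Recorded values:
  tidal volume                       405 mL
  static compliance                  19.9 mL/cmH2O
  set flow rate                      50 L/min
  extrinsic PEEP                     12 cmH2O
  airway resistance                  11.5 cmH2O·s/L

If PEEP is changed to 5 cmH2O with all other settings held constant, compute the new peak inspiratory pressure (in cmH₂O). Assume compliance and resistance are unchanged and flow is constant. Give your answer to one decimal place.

34.9

Flow: 50 L/min ÷ 60 = 0.8333 L/s.
PIP = Vt/C + R·V̇ + PEEP (constant-flow equation of motion).
Only the baseline term changes: ΔPIP = ΔPEEP = 5 − 12 = -7.0 cmH2O.
Original PIP = 405/19.9 + 11.5×0.8333 + 12 = 41.935 cmH2O; new PIP = 41.935 + (-7.0) = 34.935 cmH2O.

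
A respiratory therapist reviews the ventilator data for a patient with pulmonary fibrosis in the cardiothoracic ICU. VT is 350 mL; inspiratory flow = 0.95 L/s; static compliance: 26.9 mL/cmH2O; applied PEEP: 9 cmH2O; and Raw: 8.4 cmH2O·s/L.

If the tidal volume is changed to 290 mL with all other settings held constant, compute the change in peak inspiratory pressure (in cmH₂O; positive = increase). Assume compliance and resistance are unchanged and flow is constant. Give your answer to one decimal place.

PIP = Vt/C + R·V̇ + PEEP (constant-flow equation of motion).
Only the elastic term changes: ΔPIP = ΔVt / C = (290 − 350) / 26.9 = -2.23 cmH2O.

-2.2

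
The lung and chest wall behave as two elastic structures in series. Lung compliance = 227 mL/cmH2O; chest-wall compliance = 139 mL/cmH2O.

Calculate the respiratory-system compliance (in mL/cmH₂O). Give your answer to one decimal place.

86.2

Lung and chest wall are elastances in series: 1/Crs = 1/CL + 1/Ccw.
1/Crs = 1/227 + 1/139 = 0.0116.
Crs = 86.207 mL/cmH2O.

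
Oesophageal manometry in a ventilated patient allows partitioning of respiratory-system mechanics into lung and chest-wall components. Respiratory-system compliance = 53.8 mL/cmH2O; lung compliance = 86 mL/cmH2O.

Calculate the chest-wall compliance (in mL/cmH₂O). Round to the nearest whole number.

1/Ccw = 1/Crs − 1/CL.
1/Ccw = 1/53.8 − 1/86 = 0.006959.
Ccw = 143.7 mL/cmH2O.

144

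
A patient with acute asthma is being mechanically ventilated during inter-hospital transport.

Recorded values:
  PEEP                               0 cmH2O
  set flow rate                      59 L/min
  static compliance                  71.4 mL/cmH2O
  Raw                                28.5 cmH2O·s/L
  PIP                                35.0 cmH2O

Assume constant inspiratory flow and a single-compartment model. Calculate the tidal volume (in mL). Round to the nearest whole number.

Flow: 59 L/min ÷ 60 = 0.9833 L/s.
Equation of motion (constant flow): PIP = Vt/C + R·V̇ + PEEP.
Vt/C = PIP − R·V̇ − PEEP = 35.0 − 28.024 − 0 = 6.976 cmH2O.
Vt = C × 6.976 = 71.4 × 6.976 = 498.09 mL.

498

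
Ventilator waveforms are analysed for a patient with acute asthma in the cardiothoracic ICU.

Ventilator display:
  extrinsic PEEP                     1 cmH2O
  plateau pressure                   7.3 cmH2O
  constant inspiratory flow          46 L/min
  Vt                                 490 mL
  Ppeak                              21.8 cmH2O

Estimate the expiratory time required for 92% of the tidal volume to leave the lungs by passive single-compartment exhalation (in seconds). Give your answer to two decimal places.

Flow: 46 L/min ÷ 60 = 0.7667 L/s.
R = (PIP − Pplat)/V̇ = (21.8 − 7.3) / 0.7667 = 14.5/0.7667 = 18.912 cmH2O·s/L.
C = Vt/(Pplat − PEEP) = 490.0 / (7.3 − 1) = 490.0/6.3 = 77.778 mL/cmH2O.
τ = R × C = 18.912 × 0.07778 L/cmH2O = 1.471 s.
t = −τ·ln(1 − 0.92) = −1.471·ln(0.08) = 3.715 s.

3.72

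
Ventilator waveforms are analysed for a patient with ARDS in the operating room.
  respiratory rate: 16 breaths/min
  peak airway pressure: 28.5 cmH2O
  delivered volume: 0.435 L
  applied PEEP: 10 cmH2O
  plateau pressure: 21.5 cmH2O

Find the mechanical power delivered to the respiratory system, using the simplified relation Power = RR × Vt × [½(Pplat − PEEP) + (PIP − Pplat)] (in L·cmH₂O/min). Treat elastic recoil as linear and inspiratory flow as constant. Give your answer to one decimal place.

88.7

Per-breath work = Vt × [½(Pplat−PEEP) + (PIP−Pplat)] = 0.435 × [0.5×11.5 + 7.0] = 0.435 × 12.75 = 5.546 L·cmH2O.
Power = 16 × 5.546 = 88.736 L·cmH2O/min.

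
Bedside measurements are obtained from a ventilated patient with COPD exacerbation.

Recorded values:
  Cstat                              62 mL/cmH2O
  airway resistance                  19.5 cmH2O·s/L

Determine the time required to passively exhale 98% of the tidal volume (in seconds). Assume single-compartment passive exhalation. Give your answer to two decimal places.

4.73

τ = R × C = 19.5 × 62 mL/cmH2O = 19.5 × 0.062 L/cmH2O = 1.209 s.
Exhaled fraction f = 1 − e^(−t/τ) → t = −τ·ln(1 − f) = −1.209·ln(0.02) = 4.73 s.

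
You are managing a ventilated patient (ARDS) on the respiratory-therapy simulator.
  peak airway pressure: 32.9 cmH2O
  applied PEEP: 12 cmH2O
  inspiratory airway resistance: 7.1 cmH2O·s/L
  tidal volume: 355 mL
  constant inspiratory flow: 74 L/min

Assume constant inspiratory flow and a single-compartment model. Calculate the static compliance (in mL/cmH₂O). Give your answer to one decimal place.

Flow: 74 L/min ÷ 60 = 1.2333 L/s.
Equation of motion (constant flow): PIP = Vt/C + R·V̇ + PEEP.
Vt/C = PIP − R·V̇ − PEEP = 32.9 − 7.1×1.2333 − 12 = 32.9 − 8.756 − 12 = 12.144 cmH2O.
C = Vt / 12.144 = 355 / 12.144 = 29.233 mL/cmH2O.

29.2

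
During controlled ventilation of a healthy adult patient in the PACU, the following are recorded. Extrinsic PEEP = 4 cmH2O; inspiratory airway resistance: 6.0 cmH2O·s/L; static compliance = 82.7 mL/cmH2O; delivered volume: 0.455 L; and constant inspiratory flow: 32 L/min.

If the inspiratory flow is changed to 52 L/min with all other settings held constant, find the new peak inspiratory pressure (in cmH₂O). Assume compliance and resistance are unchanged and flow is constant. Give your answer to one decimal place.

Flow: 32 L/min ÷ 60 = 0.5333 L/s.
New flow: 52 L/min ÷ 60 = 0.8667 L/s.
PIP = Vt/C + R·V̇ + PEEP (constant-flow equation of motion).
Only the resistive term changes: ΔPIP = R × ΔV̇ = 6.0 × (0.8667 − 0.5333) = 6.0 × 0.3334 = 2.0 cmH2O.
Original PIP = 455/82.7 + 6.0×0.5333 + 4 = 12.702 cmH2O; new PIP = 12.702 + (2.0) = 14.702 cmH2O.

14.7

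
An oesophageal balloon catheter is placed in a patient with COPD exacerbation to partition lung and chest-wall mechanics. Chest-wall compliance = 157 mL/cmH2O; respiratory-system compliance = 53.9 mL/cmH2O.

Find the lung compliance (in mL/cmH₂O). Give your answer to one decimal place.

82.1

1/CL = 1/Crs − 1/Ccw.
1/CL = 1/53.9 − 1/157 = 0.01218.
CL = 82.102 mL/cmH2O.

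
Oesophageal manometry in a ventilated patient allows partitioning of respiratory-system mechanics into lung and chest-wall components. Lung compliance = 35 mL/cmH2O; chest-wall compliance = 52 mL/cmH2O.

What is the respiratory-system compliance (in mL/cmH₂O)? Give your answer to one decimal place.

20.9

Lung and chest wall are elastances in series: 1/Crs = 1/CL + 1/Ccw.
1/Crs = 1/35 + 1/52 = 0.0478.
Crs = 20.921 mL/cmH2O.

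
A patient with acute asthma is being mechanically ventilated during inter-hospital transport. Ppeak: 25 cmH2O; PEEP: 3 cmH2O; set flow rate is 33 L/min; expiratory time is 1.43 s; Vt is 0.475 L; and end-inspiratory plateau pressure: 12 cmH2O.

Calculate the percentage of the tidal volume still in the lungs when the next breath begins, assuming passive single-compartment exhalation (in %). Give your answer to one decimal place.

Flow: 33 L/min ÷ 60 = 0.55 L/s.
R = (PIP − Pplat)/V̇ = (25 − 12) / 0.55 = 13.0/0.55 = 23.636 cmH2O·s/L.
C = Vt/(Pplat − PEEP) = 475.0 / (12 − 3) = 475.0/9.0 = 52.778 mL/cmH2O.
τ = R × C = 23.636 × 0.05278 L/cmH2O = 1.248 s.
Fraction remaining at end-expiration = e^(−Te/τ) = e^(−1.43/1.248) = 0.318 → 31.8%.

31.8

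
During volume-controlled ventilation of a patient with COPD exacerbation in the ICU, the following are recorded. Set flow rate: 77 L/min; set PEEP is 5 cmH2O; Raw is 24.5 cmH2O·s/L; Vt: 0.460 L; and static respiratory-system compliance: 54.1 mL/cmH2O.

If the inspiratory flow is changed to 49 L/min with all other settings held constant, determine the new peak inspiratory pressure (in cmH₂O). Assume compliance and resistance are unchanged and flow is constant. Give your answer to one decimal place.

33.5

Flow: 77 L/min ÷ 60 = 1.2833 L/s.
New flow: 49 L/min ÷ 60 = 0.8167 L/s.
PIP = Vt/C + R·V̇ + PEEP (constant-flow equation of motion).
Only the resistive term changes: ΔPIP = R × ΔV̇ = 24.5 × (0.8167 − 1.2833) = 24.5 × -0.4666 = -11.432 cmH2O.
Original PIP = 460/54.1 + 24.5×1.2833 + 5 = 44.944 cmH2O; new PIP = 44.944 + (-11.432) = 33.512 cmH2O.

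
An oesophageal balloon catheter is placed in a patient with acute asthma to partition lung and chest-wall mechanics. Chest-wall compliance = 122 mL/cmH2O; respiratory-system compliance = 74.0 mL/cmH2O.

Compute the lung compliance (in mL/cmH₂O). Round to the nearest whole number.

188

1/CL = 1/Crs − 1/Ccw.
1/CL = 1/74.0 − 1/122 = 0.005317.
CL = 188.08 mL/cmH2O.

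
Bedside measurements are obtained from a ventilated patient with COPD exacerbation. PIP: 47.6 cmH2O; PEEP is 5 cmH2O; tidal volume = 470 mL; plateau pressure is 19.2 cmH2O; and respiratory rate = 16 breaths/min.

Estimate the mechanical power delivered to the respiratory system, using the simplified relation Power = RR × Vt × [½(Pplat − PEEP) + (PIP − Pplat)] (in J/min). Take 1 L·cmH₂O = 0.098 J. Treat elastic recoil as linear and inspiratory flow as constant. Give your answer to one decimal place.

26.2

Per-breath work = Vt × [½(Pplat−PEEP) + (PIP−Pplat)] = 0.470 × [0.5×14.2 + 28.4] = 0.470 × 35.5 = 16.685 L·cmH2O.
Power = 16 × 16.685 = 266.96 L·cmH2O/min.
× 0.098 J/(L·cmH2O) → 26.162 J/min.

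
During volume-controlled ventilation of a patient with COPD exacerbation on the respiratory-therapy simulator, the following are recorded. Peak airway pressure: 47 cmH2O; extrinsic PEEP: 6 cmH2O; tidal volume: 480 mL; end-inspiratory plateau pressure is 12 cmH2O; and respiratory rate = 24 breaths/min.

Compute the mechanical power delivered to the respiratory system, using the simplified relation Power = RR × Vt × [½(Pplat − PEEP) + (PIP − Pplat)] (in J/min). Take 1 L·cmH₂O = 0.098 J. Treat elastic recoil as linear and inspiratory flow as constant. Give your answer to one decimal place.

42.9

Per-breath work = Vt × [½(Pplat−PEEP) + (PIP−Pplat)] = 0.480 × [0.5×6.0 + 35.0] = 0.480 × 38.0 = 18.24 L·cmH2O.
Power = 24 × 18.24 = 437.76 L·cmH2O/min.
× 0.098 J/(L·cmH2O) → 42.9 J/min.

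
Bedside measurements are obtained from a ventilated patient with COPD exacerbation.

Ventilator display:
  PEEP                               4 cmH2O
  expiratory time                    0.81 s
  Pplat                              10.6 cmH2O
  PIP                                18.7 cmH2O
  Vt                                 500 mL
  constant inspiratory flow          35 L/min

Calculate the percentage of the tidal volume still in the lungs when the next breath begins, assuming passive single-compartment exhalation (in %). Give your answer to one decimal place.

Flow: 35 L/min ÷ 60 = 0.5833 L/s.
R = (PIP − Pplat)/V̇ = (18.7 − 10.6) / 0.5833 = 8.1/0.5833 = 13.887 cmH2O·s/L.
C = Vt/(Pplat − PEEP) = 500.0 / (10.6 − 4) = 500.0/6.6 = 75.758 mL/cmH2O.
τ = R × C = 13.887 × 0.07576 L/cmH2O = 1.052 s.
Fraction remaining at end-expiration = e^(−Te/τ) = e^(−0.81/1.052) = 0.463 → 46.3%.

46.3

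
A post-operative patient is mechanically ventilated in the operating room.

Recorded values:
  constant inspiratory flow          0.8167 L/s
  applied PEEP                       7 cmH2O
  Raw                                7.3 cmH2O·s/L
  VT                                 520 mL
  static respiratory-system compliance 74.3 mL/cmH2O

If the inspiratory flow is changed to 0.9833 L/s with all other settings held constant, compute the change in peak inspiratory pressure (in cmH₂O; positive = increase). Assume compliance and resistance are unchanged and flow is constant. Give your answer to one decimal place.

1.2

PIP = Vt/C + R·V̇ + PEEP (constant-flow equation of motion).
Only the resistive term changes: ΔPIP = R × ΔV̇ = 7.3 × (0.9833 − 0.8167) = 7.3 × 0.1666 = 1.216 cmH2O.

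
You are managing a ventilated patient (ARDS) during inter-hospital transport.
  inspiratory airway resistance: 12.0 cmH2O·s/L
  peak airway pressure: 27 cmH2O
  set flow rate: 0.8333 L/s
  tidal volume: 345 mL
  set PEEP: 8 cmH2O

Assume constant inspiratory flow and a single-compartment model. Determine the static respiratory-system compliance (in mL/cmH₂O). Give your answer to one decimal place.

38.3

Equation of motion (constant flow): PIP = Vt/C + R·V̇ + PEEP.
Vt/C = PIP − R·V̇ − PEEP = 27 − 12.0×0.8333 − 8 = 27 − 10.0 − 8 = 9.0 cmH2O.
C = Vt / 9.0 = 345 / 9.0 = 38.333 mL/cmH2O.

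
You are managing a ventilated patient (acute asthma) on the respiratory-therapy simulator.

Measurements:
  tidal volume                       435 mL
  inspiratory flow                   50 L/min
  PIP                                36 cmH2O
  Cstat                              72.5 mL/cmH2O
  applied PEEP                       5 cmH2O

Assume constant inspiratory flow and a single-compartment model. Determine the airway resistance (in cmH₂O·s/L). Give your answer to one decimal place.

Flow: 50 L/min ÷ 60 = 0.8333 L/s.
Equation of motion (constant flow): PIP = Vt/C + R·V̇ + PEEP.
R·V̇ = PIP − Vt/C − PEEP = 36 − 435/72.5 − 5 = 36 − 6.0 − 5 = 25.0 cmH2O.
R = 25.0 / 0.8333 = 30.001 cmH2O·s/L.

30.0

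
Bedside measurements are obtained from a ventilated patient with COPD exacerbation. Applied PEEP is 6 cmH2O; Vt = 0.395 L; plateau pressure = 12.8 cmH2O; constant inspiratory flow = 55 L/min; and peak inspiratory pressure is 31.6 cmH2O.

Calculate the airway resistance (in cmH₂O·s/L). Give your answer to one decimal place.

Flow: 55 L/min ÷ 60 = 0.9167 L/s.
Raw = (PIP − Pplat) / flow = (31.6 − 12.8) / 0.9167 = 18.8 / 0.9167 = 20.508 cmH2O·s/L.

20.5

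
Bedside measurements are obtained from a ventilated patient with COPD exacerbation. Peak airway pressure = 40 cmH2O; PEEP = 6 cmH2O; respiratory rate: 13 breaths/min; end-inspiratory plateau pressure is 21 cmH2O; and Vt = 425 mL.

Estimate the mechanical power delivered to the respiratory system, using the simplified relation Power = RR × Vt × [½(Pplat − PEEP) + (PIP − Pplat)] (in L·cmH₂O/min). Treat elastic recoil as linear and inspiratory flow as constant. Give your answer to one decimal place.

146.4

Per-breath work = Vt × [½(Pplat−PEEP) + (PIP−Pplat)] = 0.425 × [0.5×15.0 + 19.0] = 0.425 × 26.5 = 11.263 L·cmH2O.
Power = 13 × 11.263 = 146.42 L·cmH2O/min.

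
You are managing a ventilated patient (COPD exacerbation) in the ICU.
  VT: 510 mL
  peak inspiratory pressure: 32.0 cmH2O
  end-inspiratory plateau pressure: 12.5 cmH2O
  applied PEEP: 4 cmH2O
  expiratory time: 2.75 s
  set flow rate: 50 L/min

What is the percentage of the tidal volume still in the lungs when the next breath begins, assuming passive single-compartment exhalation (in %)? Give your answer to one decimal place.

14.1

Flow: 50 L/min ÷ 60 = 0.8333 L/s.
R = (PIP − Pplat)/V̇ = (32.0 − 12.5) / 0.8333 = 19.5/0.8333 = 23.401 cmH2O·s/L.
C = Vt/(Pplat − PEEP) = 510.0 / (12.5 − 4) = 510.0/8.5 = 60.0 mL/cmH2O.
τ = R × C = 23.401 × 0.06 L/cmH2O = 1.404 s.
Fraction remaining at end-expiration = e^(−Te/τ) = e^(−2.75/1.404) = 0.141 → 14.1%.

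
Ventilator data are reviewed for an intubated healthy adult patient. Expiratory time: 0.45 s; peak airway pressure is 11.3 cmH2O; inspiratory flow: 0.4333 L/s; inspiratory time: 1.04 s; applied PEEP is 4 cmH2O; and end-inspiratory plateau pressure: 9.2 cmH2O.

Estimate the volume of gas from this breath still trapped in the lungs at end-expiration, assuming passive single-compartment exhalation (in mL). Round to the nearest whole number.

154

Vt = flow × Ti = 0.4333 L/s × 1.04 s × 1000 mL/L = 450.63 mL.
R = (PIP − Pplat)/V̇ = (11.3 − 9.2) / 0.4333 = 2.1/0.4333 = 4.847 cmH2O·s/L.
C = Vt/(Pplat − PEEP) = 450.63 / (9.2 − 4) = 450.63/5.2 = 86.66 mL/cmH2O.
τ = R × C = 4.847 × 0.08666 L/cmH2O = 0.42 s.
Fraction remaining = e^(−Te/τ) = e^(−0.45/0.42) = 0.3425.
Trapped volume = 450.63 × 0.3425 = 154.34 mL.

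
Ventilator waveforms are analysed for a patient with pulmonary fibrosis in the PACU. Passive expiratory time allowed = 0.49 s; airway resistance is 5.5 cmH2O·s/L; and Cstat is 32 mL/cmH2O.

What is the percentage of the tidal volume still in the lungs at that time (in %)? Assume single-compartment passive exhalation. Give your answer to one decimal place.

6.2

τ = R × C = 5.5 × 32 mL/cmH2O = 5.5 × 0.032 L/cmH2O = 0.176 s.
Passive exhalation: V(t)/V₀ = e^(−t/τ) = e^(−0.49/0.176) = 0.06179.
Fraction remaining = 0.06179 → 6.179%.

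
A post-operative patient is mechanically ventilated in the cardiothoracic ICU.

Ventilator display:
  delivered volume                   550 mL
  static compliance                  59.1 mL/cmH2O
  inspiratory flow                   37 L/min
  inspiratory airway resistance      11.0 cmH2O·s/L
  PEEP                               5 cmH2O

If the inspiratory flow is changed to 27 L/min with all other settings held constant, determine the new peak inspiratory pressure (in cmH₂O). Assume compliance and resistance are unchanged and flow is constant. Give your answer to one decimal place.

Flow: 37 L/min ÷ 60 = 0.6167 L/s.
New flow: 27 L/min ÷ 60 = 0.45 L/s.
PIP = Vt/C + R·V̇ + PEEP (constant-flow equation of motion).
Only the resistive term changes: ΔPIP = R × ΔV̇ = 11.0 × (0.45 − 0.6167) = 11.0 × -0.1667 = -1.834 cmH2O.
Original PIP = 550/59.1 + 11.0×0.6167 + 5 = 21.09 cmH2O; new PIP = 21.09 + (-1.834) = 19.256 cmH2O.

19.3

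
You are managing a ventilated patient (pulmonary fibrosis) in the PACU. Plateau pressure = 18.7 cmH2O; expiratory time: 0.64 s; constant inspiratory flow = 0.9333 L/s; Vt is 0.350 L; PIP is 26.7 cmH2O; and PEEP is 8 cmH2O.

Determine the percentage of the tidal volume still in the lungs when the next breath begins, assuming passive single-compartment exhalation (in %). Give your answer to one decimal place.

R = (PIP − Pplat)/V̇ = (26.7 − 18.7) / 0.9333 = 8.0/0.9333 = 8.572 cmH2O·s/L.
C = Vt/(Pplat − PEEP) = 350.0 / (18.7 − 8) = 350.0/10.7 = 32.71 mL/cmH2O.
τ = R × C = 8.572 × 0.03271 L/cmH2O = 0.2804 s.
Fraction remaining at end-expiration = e^(−Te/τ) = e^(−0.64/0.2804) = 0.102 → 10.2%.

10.2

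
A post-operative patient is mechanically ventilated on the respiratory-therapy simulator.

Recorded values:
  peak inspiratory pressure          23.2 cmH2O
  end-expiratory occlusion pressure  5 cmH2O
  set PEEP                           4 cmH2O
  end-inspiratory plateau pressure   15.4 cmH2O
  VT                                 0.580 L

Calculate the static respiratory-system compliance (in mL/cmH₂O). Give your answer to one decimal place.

55.8

End-expiratory occlusion gives total PEEP = 5 cmH2O (intrinsic PEEP = 5 − 4 = 1). Use total PEEP for the elastic gradient.
Cstat = Vt / (Pplat − PEEPtotal) = 580 / (15.4 − 5) = 580 / 10.4 = 55.769 mL/cmH2O.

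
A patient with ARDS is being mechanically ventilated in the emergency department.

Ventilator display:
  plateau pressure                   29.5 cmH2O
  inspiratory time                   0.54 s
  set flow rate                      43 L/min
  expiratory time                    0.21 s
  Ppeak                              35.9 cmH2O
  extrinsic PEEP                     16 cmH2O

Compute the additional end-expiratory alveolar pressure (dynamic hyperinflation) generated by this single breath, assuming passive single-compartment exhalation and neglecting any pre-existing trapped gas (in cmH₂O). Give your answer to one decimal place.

Flow: 43 L/min ÷ 60 = 0.7167 L/s.
Vt = flow × Ti = 0.7167 L/s × 0.54 s × 1000 mL/L = 387.02 mL.
R = (PIP − Pplat)/V̇ = (35.9 − 29.5) / 0.7167 = 6.4/0.7167 = 8.93 cmH2O·s/L.
C = Vt/(Pplat − PEEP) = 387.02 / (29.5 − 16) = 387.02/13.5 = 28.668 mL/cmH2O.
τ = R × C = 8.93 × 0.02867 L/cmH2O = 0.256 s.
Fraction remaining = e^(−Te/τ) = e^(−0.21/0.256) = 0.4403; trapped volume = 387.02 × 0.4403 = 170.4 mL.
Additional alveolar pressure from trapping ≈ V_trapped / C = 170.4 / 28.668 = 5.944 cmH2O.

5.9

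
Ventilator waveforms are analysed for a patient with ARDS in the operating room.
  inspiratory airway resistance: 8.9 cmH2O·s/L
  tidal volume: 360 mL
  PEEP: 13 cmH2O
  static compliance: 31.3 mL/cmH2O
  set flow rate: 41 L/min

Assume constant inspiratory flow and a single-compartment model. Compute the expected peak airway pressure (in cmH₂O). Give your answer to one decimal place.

Flow: 41 L/min ÷ 60 = 0.6833 L/s.
Equation of motion (constant flow): PIP = Vt/C + R·V̇ + PEEP.
PIP = 360/31.3 + 8.9×0.6833 + 13 = 11.502 + 6.081 + 13 = 30.583 cmH2O.

30.6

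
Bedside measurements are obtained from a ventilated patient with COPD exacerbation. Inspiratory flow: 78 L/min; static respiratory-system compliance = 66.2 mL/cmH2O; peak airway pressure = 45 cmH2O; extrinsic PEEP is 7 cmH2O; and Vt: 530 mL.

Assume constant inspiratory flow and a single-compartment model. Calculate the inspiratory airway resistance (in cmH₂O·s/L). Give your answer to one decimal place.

Flow: 78 L/min ÷ 60 = 1.3 L/s.
Equation of motion (constant flow): PIP = Vt/C + R·V̇ + PEEP.
R·V̇ = PIP − Vt/C − PEEP = 45 − 530/66.2 − 7 = 45 − 8.006 − 7 = 29.994 cmH2O.
R = 29.994 / 1.3 = 23.072 cmH2O·s/L.

23.1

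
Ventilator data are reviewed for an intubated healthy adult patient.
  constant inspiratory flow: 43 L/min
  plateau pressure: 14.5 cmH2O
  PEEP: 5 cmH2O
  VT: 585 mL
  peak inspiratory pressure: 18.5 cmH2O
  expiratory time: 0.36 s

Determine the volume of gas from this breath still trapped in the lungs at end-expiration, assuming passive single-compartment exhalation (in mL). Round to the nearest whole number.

205

Flow: 43 L/min ÷ 60 = 0.7167 L/s.
R = (PIP − Pplat)/V̇ = (18.5 − 14.5) / 0.7167 = 4.0/0.7167 = 5.581 cmH2O·s/L.
C = Vt/(Pplat − PEEP) = 585.0 / (14.5 − 5) = 585.0/9.5 = 61.579 mL/cmH2O.
τ = R × C = 5.581 × 0.06158 L/cmH2O = 0.3437 s.
Fraction remaining = e^(−Te/τ) = e^(−0.36/0.3437) = 0.3508.
Trapped volume = 585.0 × 0.3508 = 205.22 mL.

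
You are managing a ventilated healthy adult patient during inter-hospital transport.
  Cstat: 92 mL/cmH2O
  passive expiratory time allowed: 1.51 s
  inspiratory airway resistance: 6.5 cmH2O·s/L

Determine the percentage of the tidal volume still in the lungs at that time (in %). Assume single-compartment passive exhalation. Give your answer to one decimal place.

8.0

τ = R × C = 6.5 × 92 mL/cmH2O = 6.5 × 0.092 L/cmH2O = 0.598 s.
Passive exhalation: V(t)/V₀ = e^(−t/τ) = e^(−1.51/0.598) = 0.08005.
Fraction remaining = 0.08005 → 8.005%.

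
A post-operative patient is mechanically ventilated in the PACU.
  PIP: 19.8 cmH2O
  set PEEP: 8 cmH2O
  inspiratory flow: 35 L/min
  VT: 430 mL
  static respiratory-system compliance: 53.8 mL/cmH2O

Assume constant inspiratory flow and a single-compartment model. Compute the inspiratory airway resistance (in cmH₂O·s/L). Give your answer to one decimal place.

6.5

Flow: 35 L/min ÷ 60 = 0.5833 L/s.
Equation of motion (constant flow): PIP = Vt/C + R·V̇ + PEEP.
R·V̇ = PIP − Vt/C − PEEP = 19.8 − 430/53.8 − 8 = 19.8 − 7.993 − 8 = 3.807 cmH2O.
R = 3.807 / 0.5833 = 6.527 cmH2O·s/L.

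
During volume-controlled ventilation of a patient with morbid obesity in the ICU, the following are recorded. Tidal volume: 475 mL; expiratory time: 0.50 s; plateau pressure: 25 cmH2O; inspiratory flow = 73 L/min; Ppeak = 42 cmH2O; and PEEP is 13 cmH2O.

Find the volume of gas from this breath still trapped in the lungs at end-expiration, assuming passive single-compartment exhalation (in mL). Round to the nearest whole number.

192

Flow: 73 L/min ÷ 60 = 1.2167 L/s.
R = (PIP − Pplat)/V̇ = (42 − 25) / 1.2167 = 17.0/1.2167 = 13.972 cmH2O·s/L.
C = Vt/(Pplat − PEEP) = 475.0 / (25 − 13) = 475.0/12.0 = 39.583 mL/cmH2O.
τ = R × C = 13.972 × 0.03958 L/cmH2O = 0.553 s.
Fraction remaining = e^(−Te/τ) = e^(−0.50/0.553) = 0.4049.
Trapped volume = 475.0 × 0.4049 = 192.33 mL.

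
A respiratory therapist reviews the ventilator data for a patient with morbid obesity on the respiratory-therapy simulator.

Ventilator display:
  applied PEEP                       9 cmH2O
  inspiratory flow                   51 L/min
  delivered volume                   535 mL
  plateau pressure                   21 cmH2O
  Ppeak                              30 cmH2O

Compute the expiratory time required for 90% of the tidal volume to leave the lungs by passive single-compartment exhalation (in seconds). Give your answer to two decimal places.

1.09

Flow: 51 L/min ÷ 60 = 0.85 L/s.
R = (PIP − Pplat)/V̇ = (30 − 21) / 0.85 = 9.0/0.85 = 10.588 cmH2O·s/L.
C = Vt/(Pplat − PEEP) = 535.0 / (21 − 9) = 535.0/12.0 = 44.583 mL/cmH2O.
τ = R × C = 10.588 × 0.04458 L/cmH2O = 0.472 s.
t = −τ·ln(1 − 0.90) = −0.472·ln(0.1) = 1.087 s.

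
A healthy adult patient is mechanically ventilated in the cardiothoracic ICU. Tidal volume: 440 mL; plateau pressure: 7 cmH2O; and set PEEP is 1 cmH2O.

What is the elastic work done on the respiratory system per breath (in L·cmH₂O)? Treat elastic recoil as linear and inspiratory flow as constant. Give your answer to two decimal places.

Elastic work ≈ ½ × (Pplat − PEEP) × Vt = 0.5 × (7 − 1) × 0.440 L = 0.5 × 6.0 × 0.440 = 1.32 L·cmH2O.

1.32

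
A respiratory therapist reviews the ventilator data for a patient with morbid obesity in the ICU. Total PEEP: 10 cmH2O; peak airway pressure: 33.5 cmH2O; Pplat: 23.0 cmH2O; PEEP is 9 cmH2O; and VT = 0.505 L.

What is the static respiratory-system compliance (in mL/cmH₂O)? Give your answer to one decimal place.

38.8

End-expiratory occlusion gives total PEEP = 10 cmH2O (intrinsic PEEP = 10 − 9 = 1). Use total PEEP for the elastic gradient.
Cstat = Vt / (Pplat − PEEPtotal) = 505 / (23.0 − 10) = 505 / 13.0 = 38.846 mL/cmH2O.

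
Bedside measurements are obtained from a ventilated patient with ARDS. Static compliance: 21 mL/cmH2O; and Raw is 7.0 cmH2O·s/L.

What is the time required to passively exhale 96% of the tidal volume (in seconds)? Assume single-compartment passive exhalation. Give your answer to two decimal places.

τ = R × C = 7.0 × 21 mL/cmH2O = 7.0 × 0.021 L/cmH2O = 0.147 s.
Exhaled fraction f = 1 − e^(−t/τ) → t = −τ·ln(1 − f) = −0.147·ln(0.04) = 0.4732 s.

0.47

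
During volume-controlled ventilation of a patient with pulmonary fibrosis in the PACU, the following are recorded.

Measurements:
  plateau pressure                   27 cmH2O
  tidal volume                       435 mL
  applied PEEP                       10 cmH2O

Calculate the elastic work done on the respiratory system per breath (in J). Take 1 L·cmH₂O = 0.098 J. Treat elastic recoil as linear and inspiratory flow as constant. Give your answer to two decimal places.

Elastic work ≈ ½ × (Pplat − PEEP) × Vt = 0.5 × (27 − 10) × 0.435 L = 0.5 × 17.0 × 0.435 = 3.698 L·cmH2O.
× 0.098 J/(L·cmH2O) → 0.3624 J.

0.36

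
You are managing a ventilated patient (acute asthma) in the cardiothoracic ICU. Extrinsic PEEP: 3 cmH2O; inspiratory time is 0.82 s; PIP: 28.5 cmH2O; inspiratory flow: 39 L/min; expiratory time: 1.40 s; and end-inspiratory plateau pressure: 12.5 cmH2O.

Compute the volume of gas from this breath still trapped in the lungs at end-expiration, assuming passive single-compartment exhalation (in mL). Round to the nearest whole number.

Flow: 39 L/min ÷ 60 = 0.65 L/s.
Vt = flow × Ti = 0.65 L/s × 0.82 s × 1000 mL/L = 533.0 mL.
R = (PIP − Pplat)/V̇ = (28.5 − 12.5) / 0.65 = 16.0/0.65 = 24.615 cmH2O·s/L.
C = Vt/(Pplat − PEEP) = 533.0 / (12.5 − 3) = 533.0/9.5 = 56.105 mL/cmH2O.
τ = R × C = 24.615 × 0.05611 L/cmH2O = 1.381 s.
Fraction remaining = e^(−Te/τ) = e^(−1.40/1.381) = 0.3629.
Trapped volume = 533.0 × 0.3629 = 193.43 mL.

193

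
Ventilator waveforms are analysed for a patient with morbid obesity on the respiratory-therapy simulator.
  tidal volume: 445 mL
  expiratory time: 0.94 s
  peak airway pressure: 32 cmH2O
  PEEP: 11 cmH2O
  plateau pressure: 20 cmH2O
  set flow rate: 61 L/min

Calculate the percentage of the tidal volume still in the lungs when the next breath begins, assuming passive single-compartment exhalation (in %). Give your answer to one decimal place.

Flow: 61 L/min ÷ 60 = 1.0167 L/s.
R = (PIP − Pplat)/V̇ = (32 − 20) / 1.0167 = 12.0/1.0167 = 11.803 cmH2O·s/L.
C = Vt/(Pplat − PEEP) = 445.0 / (20 − 11) = 445.0/9.0 = 49.444 mL/cmH2O.
τ = R × C = 11.803 × 0.04944 L/cmH2O = 0.5835 s.
Fraction remaining at end-expiration = e^(−Te/τ) = e^(−0.94/0.5835) = 0.1997 → 19.97%.

20.0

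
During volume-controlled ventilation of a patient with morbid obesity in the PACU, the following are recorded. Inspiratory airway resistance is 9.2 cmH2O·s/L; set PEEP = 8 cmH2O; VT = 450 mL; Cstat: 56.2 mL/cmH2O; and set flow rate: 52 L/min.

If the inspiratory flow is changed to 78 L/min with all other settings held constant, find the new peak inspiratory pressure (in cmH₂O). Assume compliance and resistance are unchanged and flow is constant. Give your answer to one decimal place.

Flow: 52 L/min ÷ 60 = 0.8667 L/s.
New flow: 78 L/min ÷ 60 = 1.3 L/s.
PIP = Vt/C + R·V̇ + PEEP (constant-flow equation of motion).
Only the resistive term changes: ΔPIP = R × ΔV̇ = 9.2 × (1.3 − 0.8667) = 9.2 × 0.4333 = 3.986 cmH2O.
Original PIP = 450/56.2 + 9.2×0.8667 + 8 = 23.981 cmH2O; new PIP = 23.981 + (3.986) = 27.967 cmH2O.

28.0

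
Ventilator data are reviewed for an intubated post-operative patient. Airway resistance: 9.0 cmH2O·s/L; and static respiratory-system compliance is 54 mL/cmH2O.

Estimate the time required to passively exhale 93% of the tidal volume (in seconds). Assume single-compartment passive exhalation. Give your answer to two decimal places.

1.29

τ = R × C = 9.0 × 54 mL/cmH2O = 9.0 × 0.054 L/cmH2O = 0.486 s.
Exhaled fraction f = 1 − e^(−t/τ) → t = −τ·ln(1 − f) = −0.486·ln(0.07) = 1.292 s.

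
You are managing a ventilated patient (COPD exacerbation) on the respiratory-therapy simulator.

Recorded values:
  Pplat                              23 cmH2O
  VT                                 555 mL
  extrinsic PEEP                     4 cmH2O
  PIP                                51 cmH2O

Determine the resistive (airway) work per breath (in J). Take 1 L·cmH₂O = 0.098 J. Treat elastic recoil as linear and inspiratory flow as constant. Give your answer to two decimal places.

1.52

With constant inspiratory flow the resistive pressure is constant at PIP − Pplat = 51 − 23 = 28.0 cmH2O, so resistive work = 28.0 × 0.555 = 15.54 L·cmH2O.
× 0.098 J/(L·cmH2O) → 1.523 J.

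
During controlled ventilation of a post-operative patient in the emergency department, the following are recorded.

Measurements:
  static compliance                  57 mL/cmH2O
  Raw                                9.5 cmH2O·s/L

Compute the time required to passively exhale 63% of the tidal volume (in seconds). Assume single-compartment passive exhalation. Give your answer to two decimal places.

0.54

τ = R × C = 9.5 × 57 mL/cmH2O = 9.5 × 0.057 L/cmH2O = 0.5415 s.
Exhaled fraction f = 1 − e^(−t/τ) → t = −τ·ln(1 − f) = −0.5415·ln(0.37) = 0.5384 s.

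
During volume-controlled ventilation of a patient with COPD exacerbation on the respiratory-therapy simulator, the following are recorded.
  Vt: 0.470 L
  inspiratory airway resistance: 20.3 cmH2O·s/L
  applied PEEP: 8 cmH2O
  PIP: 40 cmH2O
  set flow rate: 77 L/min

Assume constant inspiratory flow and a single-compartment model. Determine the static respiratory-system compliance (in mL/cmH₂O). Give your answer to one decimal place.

79.0

Flow: 77 L/min ÷ 60 = 1.2833 L/s.
Equation of motion (constant flow): PIP = Vt/C + R·V̇ + PEEP.
Vt/C = PIP − R·V̇ − PEEP = 40 − 20.3×1.2833 − 8 = 40 − 26.051 − 8 = 5.949 cmH2O.
C = Vt / 5.949 = 470 / 5.949 = 79.005 mL/cmH2O.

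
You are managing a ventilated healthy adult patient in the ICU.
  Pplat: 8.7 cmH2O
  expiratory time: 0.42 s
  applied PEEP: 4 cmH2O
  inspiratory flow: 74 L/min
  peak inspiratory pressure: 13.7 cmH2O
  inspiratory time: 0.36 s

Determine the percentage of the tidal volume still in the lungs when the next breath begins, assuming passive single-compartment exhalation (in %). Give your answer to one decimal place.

33.4

Flow: 74 L/min ÷ 60 = 1.2333 L/s.
Vt = flow × Ti = 1.2333 L/s × 0.36 s × 1000 mL/L = 443.99 mL.
R = (PIP − Pplat)/V̇ = (13.7 − 8.7) / 1.2333 = 5.0/1.2333 = 4.054 cmH2O·s/L.
C = Vt/(Pplat − PEEP) = 443.99 / (8.7 − 4) = 443.99/4.7 = 94.466 mL/cmH2O.
τ = R × C = 4.054 × 0.09447 L/cmH2O = 0.383 s.
Fraction remaining at end-expiration = e^(−Te/τ) = e^(−0.42/0.383) = 0.334 → 33.4%.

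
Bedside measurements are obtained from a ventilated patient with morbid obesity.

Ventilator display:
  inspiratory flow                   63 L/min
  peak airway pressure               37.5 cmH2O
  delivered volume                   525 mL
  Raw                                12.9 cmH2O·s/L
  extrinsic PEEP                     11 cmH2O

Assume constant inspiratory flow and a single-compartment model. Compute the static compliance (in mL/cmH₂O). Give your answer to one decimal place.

40.5

Flow: 63 L/min ÷ 60 = 1.05 L/s.
Equation of motion (constant flow): PIP = Vt/C + R·V̇ + PEEP.
Vt/C = PIP − R·V̇ − PEEP = 37.5 − 12.9×1.05 − 11 = 37.5 − 13.545 − 11 = 12.955 cmH2O.
C = Vt / 12.955 = 525 / 12.955 = 40.525 mL/cmH2O.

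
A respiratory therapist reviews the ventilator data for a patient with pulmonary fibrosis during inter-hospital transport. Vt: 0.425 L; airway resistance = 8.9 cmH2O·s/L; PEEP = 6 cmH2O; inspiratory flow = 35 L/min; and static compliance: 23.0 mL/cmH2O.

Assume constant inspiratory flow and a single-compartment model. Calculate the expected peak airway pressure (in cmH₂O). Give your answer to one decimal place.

Flow: 35 L/min ÷ 60 = 0.5833 L/s.
Equation of motion (constant flow): PIP = Vt/C + R·V̇ + PEEP.
PIP = 425/23.0 + 8.9×0.5833 + 6 = 18.478 + 5.191 + 6 = 29.669 cmH2O.

29.7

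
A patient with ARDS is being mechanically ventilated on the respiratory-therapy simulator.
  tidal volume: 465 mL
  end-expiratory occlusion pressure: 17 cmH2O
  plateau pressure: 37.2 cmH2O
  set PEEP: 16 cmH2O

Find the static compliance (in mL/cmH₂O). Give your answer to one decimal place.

End-expiratory occlusion gives total PEEP = 17 cmH2O (intrinsic PEEP = 17 − 16 = 1). Use total PEEP for the elastic gradient.
Cstat = Vt / (Pplat − PEEPtotal) = 465 / (37.2 − 17) = 465 / 20.2 = 23.02 mL/cmH2O.

23.0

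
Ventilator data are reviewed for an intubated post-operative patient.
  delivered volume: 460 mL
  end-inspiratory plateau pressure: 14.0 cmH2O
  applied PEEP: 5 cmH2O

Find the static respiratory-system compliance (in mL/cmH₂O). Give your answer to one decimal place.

51.1

Cstat = Vt / (Pplat − PEEP) = 460 / (14.0 − 5) = 460 / 9.0 = 51.111 mL/cmH2O.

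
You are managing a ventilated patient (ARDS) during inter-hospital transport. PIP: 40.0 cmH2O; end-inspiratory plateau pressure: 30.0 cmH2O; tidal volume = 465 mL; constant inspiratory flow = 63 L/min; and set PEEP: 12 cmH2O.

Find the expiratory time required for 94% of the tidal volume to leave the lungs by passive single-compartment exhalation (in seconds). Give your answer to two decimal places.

0.69

Flow: 63 L/min ÷ 60 = 1.05 L/s.
R = (PIP − Pplat)/V̇ = (40.0 − 30.0) / 1.05 = 10.0/1.05 = 9.524 cmH2O·s/L.
C = Vt/(Pplat − PEEP) = 465.0 / (30.0 − 12) = 465.0/18.0 = 25.833 mL/cmH2O.
τ = R × C = 9.524 × 0.02583 L/cmH2O = 0.246 s.
t = −τ·ln(1 − 0.94) = −0.246·ln(0.06) = 0.6921 s.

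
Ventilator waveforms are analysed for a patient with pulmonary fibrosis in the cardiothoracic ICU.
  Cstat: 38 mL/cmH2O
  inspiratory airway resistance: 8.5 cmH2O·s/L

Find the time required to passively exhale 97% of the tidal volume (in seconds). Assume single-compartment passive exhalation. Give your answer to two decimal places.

1.13

τ = R × C = 8.5 × 38 mL/cmH2O = 8.5 × 0.038 L/cmH2O = 0.323 s.
Exhaled fraction f = 1 − e^(−t/τ) → t = −τ·ln(1 − f) = −0.323·ln(0.03) = 1.133 s.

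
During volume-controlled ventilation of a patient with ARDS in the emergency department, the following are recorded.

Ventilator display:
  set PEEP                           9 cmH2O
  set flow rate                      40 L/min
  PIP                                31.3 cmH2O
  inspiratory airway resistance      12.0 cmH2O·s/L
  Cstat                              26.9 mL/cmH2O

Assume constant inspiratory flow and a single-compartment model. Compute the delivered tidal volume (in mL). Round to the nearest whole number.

385

Flow: 40 L/min ÷ 60 = 0.6667 L/s.
Equation of motion (constant flow): PIP = Vt/C + R·V̇ + PEEP.
Vt/C = PIP − R·V̇ − PEEP = 31.3 − 8.0 − 9 = 14.3 cmH2O.
Vt = C × 14.3 = 26.9 × 14.3 = 384.67 mL.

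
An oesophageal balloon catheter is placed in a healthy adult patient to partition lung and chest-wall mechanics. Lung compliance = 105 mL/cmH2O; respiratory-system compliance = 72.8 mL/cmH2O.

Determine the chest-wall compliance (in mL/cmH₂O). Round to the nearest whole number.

1/Ccw = 1/Crs − 1/CL.
1/Ccw = 1/72.8 − 1/105 = 0.004212.
Ccw = 237.42 mL/cmH2O.

237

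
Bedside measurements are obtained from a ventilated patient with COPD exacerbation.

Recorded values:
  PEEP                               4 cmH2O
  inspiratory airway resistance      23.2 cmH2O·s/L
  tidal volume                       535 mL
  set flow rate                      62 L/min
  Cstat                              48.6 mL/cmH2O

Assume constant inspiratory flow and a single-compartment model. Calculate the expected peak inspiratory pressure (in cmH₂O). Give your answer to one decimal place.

39.0

Flow: 62 L/min ÷ 60 = 1.0333 L/s.
Equation of motion (constant flow): PIP = Vt/C + R·V̇ + PEEP.
PIP = 535/48.6 + 23.2×1.0333 + 4 = 11.008 + 23.973 + 4 = 38.981 cmH2O.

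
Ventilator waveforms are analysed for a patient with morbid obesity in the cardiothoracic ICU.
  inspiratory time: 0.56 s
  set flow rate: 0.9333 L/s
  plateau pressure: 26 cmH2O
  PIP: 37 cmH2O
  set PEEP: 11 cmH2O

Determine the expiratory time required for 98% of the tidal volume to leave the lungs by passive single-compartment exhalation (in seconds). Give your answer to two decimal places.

1.61

Vt = flow × Ti = 0.9333 L/s × 0.56 s × 1000 mL/L = 522.65 mL.
R = (PIP − Pplat)/V̇ = (37 − 26) / 0.9333 = 11.0/0.9333 = 11.786 cmH2O·s/L.
C = Vt/(Pplat − PEEP) = 522.65 / (26 − 11) = 522.65/15.0 = 34.843 mL/cmH2O.
τ = R × C = 11.786 × 0.03484 L/cmH2O = 0.4106 s.
t = −τ·ln(1 − 0.98) = −0.4106·ln(0.02) = 1.606 s.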